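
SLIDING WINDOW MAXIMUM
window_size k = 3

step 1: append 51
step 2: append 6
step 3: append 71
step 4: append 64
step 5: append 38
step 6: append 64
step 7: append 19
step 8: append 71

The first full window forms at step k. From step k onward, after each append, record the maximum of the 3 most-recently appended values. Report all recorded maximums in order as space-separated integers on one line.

Answer: 71 71 71 64 64 71

Derivation:
step 1: append 51 -> window=[51] (not full yet)
step 2: append 6 -> window=[51, 6] (not full yet)
step 3: append 71 -> window=[51, 6, 71] -> max=71
step 4: append 64 -> window=[6, 71, 64] -> max=71
step 5: append 38 -> window=[71, 64, 38] -> max=71
step 6: append 64 -> window=[64, 38, 64] -> max=64
step 7: append 19 -> window=[38, 64, 19] -> max=64
step 8: append 71 -> window=[64, 19, 71] -> max=71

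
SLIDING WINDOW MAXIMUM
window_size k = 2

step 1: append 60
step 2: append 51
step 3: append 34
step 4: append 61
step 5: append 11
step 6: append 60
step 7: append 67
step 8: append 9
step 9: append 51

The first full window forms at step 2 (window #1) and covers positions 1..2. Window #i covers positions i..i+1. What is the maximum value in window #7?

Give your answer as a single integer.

step 1: append 60 -> window=[60] (not full yet)
step 2: append 51 -> window=[60, 51] -> max=60
step 3: append 34 -> window=[51, 34] -> max=51
step 4: append 61 -> window=[34, 61] -> max=61
step 5: append 11 -> window=[61, 11] -> max=61
step 6: append 60 -> window=[11, 60] -> max=60
step 7: append 67 -> window=[60, 67] -> max=67
step 8: append 9 -> window=[67, 9] -> max=67
Window #7 max = 67

Answer: 67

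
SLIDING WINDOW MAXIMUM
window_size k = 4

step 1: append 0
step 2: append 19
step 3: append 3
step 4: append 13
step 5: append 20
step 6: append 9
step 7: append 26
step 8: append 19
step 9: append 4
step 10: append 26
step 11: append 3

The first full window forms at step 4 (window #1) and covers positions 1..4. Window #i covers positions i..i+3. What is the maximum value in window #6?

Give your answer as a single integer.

step 1: append 0 -> window=[0] (not full yet)
step 2: append 19 -> window=[0, 19] (not full yet)
step 3: append 3 -> window=[0, 19, 3] (not full yet)
step 4: append 13 -> window=[0, 19, 3, 13] -> max=19
step 5: append 20 -> window=[19, 3, 13, 20] -> max=20
step 6: append 9 -> window=[3, 13, 20, 9] -> max=20
step 7: append 26 -> window=[13, 20, 9, 26] -> max=26
step 8: append 19 -> window=[20, 9, 26, 19] -> max=26
step 9: append 4 -> window=[9, 26, 19, 4] -> max=26
Window #6 max = 26

Answer: 26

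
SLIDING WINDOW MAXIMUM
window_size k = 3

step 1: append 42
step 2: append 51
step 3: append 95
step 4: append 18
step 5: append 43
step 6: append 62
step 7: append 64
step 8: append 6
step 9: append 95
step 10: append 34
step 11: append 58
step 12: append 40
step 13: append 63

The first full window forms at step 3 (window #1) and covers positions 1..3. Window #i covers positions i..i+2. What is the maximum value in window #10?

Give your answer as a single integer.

step 1: append 42 -> window=[42] (not full yet)
step 2: append 51 -> window=[42, 51] (not full yet)
step 3: append 95 -> window=[42, 51, 95] -> max=95
step 4: append 18 -> window=[51, 95, 18] -> max=95
step 5: append 43 -> window=[95, 18, 43] -> max=95
step 6: append 62 -> window=[18, 43, 62] -> max=62
step 7: append 64 -> window=[43, 62, 64] -> max=64
step 8: append 6 -> window=[62, 64, 6] -> max=64
step 9: append 95 -> window=[64, 6, 95] -> max=95
step 10: append 34 -> window=[6, 95, 34] -> max=95
step 11: append 58 -> window=[95, 34, 58] -> max=95
step 12: append 40 -> window=[34, 58, 40] -> max=58
Window #10 max = 58

Answer: 58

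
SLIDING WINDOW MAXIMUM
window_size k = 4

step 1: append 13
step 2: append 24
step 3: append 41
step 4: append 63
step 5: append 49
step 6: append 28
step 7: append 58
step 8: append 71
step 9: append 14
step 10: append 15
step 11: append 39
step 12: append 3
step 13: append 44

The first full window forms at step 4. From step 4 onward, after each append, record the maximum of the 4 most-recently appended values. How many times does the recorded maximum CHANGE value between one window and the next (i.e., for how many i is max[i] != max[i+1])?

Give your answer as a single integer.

Answer: 3

Derivation:
step 1: append 13 -> window=[13] (not full yet)
step 2: append 24 -> window=[13, 24] (not full yet)
step 3: append 41 -> window=[13, 24, 41] (not full yet)
step 4: append 63 -> window=[13, 24, 41, 63] -> max=63
step 5: append 49 -> window=[24, 41, 63, 49] -> max=63
step 6: append 28 -> window=[41, 63, 49, 28] -> max=63
step 7: append 58 -> window=[63, 49, 28, 58] -> max=63
step 8: append 71 -> window=[49, 28, 58, 71] -> max=71
step 9: append 14 -> window=[28, 58, 71, 14] -> max=71
step 10: append 15 -> window=[58, 71, 14, 15] -> max=71
step 11: append 39 -> window=[71, 14, 15, 39] -> max=71
step 12: append 3 -> window=[14, 15, 39, 3] -> max=39
step 13: append 44 -> window=[15, 39, 3, 44] -> max=44
Recorded maximums: 63 63 63 63 71 71 71 71 39 44
Changes between consecutive maximums: 3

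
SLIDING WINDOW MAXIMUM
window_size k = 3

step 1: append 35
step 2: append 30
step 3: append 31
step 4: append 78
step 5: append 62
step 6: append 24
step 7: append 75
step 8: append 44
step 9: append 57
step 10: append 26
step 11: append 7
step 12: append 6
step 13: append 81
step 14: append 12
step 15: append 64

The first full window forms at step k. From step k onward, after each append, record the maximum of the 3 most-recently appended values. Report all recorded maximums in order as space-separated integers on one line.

Answer: 35 78 78 78 75 75 75 57 57 26 81 81 81

Derivation:
step 1: append 35 -> window=[35] (not full yet)
step 2: append 30 -> window=[35, 30] (not full yet)
step 3: append 31 -> window=[35, 30, 31] -> max=35
step 4: append 78 -> window=[30, 31, 78] -> max=78
step 5: append 62 -> window=[31, 78, 62] -> max=78
step 6: append 24 -> window=[78, 62, 24] -> max=78
step 7: append 75 -> window=[62, 24, 75] -> max=75
step 8: append 44 -> window=[24, 75, 44] -> max=75
step 9: append 57 -> window=[75, 44, 57] -> max=75
step 10: append 26 -> window=[44, 57, 26] -> max=57
step 11: append 7 -> window=[57, 26, 7] -> max=57
step 12: append 6 -> window=[26, 7, 6] -> max=26
step 13: append 81 -> window=[7, 6, 81] -> max=81
step 14: append 12 -> window=[6, 81, 12] -> max=81
step 15: append 64 -> window=[81, 12, 64] -> max=81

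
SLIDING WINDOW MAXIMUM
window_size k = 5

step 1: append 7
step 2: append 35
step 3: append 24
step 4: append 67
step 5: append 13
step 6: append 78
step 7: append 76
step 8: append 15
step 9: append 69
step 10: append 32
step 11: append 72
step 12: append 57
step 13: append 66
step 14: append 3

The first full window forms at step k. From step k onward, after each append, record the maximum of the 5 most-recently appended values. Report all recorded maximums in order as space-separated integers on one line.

step 1: append 7 -> window=[7] (not full yet)
step 2: append 35 -> window=[7, 35] (not full yet)
step 3: append 24 -> window=[7, 35, 24] (not full yet)
step 4: append 67 -> window=[7, 35, 24, 67] (not full yet)
step 5: append 13 -> window=[7, 35, 24, 67, 13] -> max=67
step 6: append 78 -> window=[35, 24, 67, 13, 78] -> max=78
step 7: append 76 -> window=[24, 67, 13, 78, 76] -> max=78
step 8: append 15 -> window=[67, 13, 78, 76, 15] -> max=78
step 9: append 69 -> window=[13, 78, 76, 15, 69] -> max=78
step 10: append 32 -> window=[78, 76, 15, 69, 32] -> max=78
step 11: append 72 -> window=[76, 15, 69, 32, 72] -> max=76
step 12: append 57 -> window=[15, 69, 32, 72, 57] -> max=72
step 13: append 66 -> window=[69, 32, 72, 57, 66] -> max=72
step 14: append 3 -> window=[32, 72, 57, 66, 3] -> max=72

Answer: 67 78 78 78 78 78 76 72 72 72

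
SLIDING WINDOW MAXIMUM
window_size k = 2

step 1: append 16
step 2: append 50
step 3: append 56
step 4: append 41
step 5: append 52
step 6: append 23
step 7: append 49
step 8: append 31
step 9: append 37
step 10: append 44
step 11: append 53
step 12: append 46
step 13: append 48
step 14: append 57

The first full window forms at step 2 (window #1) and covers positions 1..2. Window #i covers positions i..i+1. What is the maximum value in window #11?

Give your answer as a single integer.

step 1: append 16 -> window=[16] (not full yet)
step 2: append 50 -> window=[16, 50] -> max=50
step 3: append 56 -> window=[50, 56] -> max=56
step 4: append 41 -> window=[56, 41] -> max=56
step 5: append 52 -> window=[41, 52] -> max=52
step 6: append 23 -> window=[52, 23] -> max=52
step 7: append 49 -> window=[23, 49] -> max=49
step 8: append 31 -> window=[49, 31] -> max=49
step 9: append 37 -> window=[31, 37] -> max=37
step 10: append 44 -> window=[37, 44] -> max=44
step 11: append 53 -> window=[44, 53] -> max=53
step 12: append 46 -> window=[53, 46] -> max=53
Window #11 max = 53

Answer: 53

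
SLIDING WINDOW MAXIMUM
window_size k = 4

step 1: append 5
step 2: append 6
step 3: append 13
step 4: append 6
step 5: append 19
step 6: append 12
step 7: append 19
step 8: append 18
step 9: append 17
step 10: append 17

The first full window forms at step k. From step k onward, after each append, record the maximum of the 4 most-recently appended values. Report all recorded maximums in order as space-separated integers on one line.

Answer: 13 19 19 19 19 19 19

Derivation:
step 1: append 5 -> window=[5] (not full yet)
step 2: append 6 -> window=[5, 6] (not full yet)
step 3: append 13 -> window=[5, 6, 13] (not full yet)
step 4: append 6 -> window=[5, 6, 13, 6] -> max=13
step 5: append 19 -> window=[6, 13, 6, 19] -> max=19
step 6: append 12 -> window=[13, 6, 19, 12] -> max=19
step 7: append 19 -> window=[6, 19, 12, 19] -> max=19
step 8: append 18 -> window=[19, 12, 19, 18] -> max=19
step 9: append 17 -> window=[12, 19, 18, 17] -> max=19
step 10: append 17 -> window=[19, 18, 17, 17] -> max=19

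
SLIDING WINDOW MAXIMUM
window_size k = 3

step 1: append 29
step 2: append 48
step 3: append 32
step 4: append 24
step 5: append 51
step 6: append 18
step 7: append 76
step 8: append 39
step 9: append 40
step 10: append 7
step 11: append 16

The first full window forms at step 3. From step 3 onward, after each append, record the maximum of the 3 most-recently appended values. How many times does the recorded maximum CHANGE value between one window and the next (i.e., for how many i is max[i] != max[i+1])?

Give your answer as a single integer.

Answer: 3

Derivation:
step 1: append 29 -> window=[29] (not full yet)
step 2: append 48 -> window=[29, 48] (not full yet)
step 3: append 32 -> window=[29, 48, 32] -> max=48
step 4: append 24 -> window=[48, 32, 24] -> max=48
step 5: append 51 -> window=[32, 24, 51] -> max=51
step 6: append 18 -> window=[24, 51, 18] -> max=51
step 7: append 76 -> window=[51, 18, 76] -> max=76
step 8: append 39 -> window=[18, 76, 39] -> max=76
step 9: append 40 -> window=[76, 39, 40] -> max=76
step 10: append 7 -> window=[39, 40, 7] -> max=40
step 11: append 16 -> window=[40, 7, 16] -> max=40
Recorded maximums: 48 48 51 51 76 76 76 40 40
Changes between consecutive maximums: 3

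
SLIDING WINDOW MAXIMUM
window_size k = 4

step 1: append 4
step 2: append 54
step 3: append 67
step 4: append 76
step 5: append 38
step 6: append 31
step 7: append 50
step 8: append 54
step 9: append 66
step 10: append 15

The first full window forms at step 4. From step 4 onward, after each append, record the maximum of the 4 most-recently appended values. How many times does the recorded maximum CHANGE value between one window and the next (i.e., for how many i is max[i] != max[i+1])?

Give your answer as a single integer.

Answer: 2

Derivation:
step 1: append 4 -> window=[4] (not full yet)
step 2: append 54 -> window=[4, 54] (not full yet)
step 3: append 67 -> window=[4, 54, 67] (not full yet)
step 4: append 76 -> window=[4, 54, 67, 76] -> max=76
step 5: append 38 -> window=[54, 67, 76, 38] -> max=76
step 6: append 31 -> window=[67, 76, 38, 31] -> max=76
step 7: append 50 -> window=[76, 38, 31, 50] -> max=76
step 8: append 54 -> window=[38, 31, 50, 54] -> max=54
step 9: append 66 -> window=[31, 50, 54, 66] -> max=66
step 10: append 15 -> window=[50, 54, 66, 15] -> max=66
Recorded maximums: 76 76 76 76 54 66 66
Changes between consecutive maximums: 2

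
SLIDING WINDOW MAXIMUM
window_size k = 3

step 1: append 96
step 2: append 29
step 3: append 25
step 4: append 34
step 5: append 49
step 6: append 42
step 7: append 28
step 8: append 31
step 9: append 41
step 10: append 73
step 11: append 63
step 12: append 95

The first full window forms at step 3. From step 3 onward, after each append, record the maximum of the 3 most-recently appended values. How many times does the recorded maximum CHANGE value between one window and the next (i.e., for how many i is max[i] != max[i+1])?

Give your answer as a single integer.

step 1: append 96 -> window=[96] (not full yet)
step 2: append 29 -> window=[96, 29] (not full yet)
step 3: append 25 -> window=[96, 29, 25] -> max=96
step 4: append 34 -> window=[29, 25, 34] -> max=34
step 5: append 49 -> window=[25, 34, 49] -> max=49
step 6: append 42 -> window=[34, 49, 42] -> max=49
step 7: append 28 -> window=[49, 42, 28] -> max=49
step 8: append 31 -> window=[42, 28, 31] -> max=42
step 9: append 41 -> window=[28, 31, 41] -> max=41
step 10: append 73 -> window=[31, 41, 73] -> max=73
step 11: append 63 -> window=[41, 73, 63] -> max=73
step 12: append 95 -> window=[73, 63, 95] -> max=95
Recorded maximums: 96 34 49 49 49 42 41 73 73 95
Changes between consecutive maximums: 6

Answer: 6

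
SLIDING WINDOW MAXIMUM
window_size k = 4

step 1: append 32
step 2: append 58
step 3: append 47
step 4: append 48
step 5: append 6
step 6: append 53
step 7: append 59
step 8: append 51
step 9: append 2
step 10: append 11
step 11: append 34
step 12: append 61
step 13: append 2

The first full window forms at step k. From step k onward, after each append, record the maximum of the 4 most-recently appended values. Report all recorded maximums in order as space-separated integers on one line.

Answer: 58 58 53 59 59 59 59 51 61 61

Derivation:
step 1: append 32 -> window=[32] (not full yet)
step 2: append 58 -> window=[32, 58] (not full yet)
step 3: append 47 -> window=[32, 58, 47] (not full yet)
step 4: append 48 -> window=[32, 58, 47, 48] -> max=58
step 5: append 6 -> window=[58, 47, 48, 6] -> max=58
step 6: append 53 -> window=[47, 48, 6, 53] -> max=53
step 7: append 59 -> window=[48, 6, 53, 59] -> max=59
step 8: append 51 -> window=[6, 53, 59, 51] -> max=59
step 9: append 2 -> window=[53, 59, 51, 2] -> max=59
step 10: append 11 -> window=[59, 51, 2, 11] -> max=59
step 11: append 34 -> window=[51, 2, 11, 34] -> max=51
step 12: append 61 -> window=[2, 11, 34, 61] -> max=61
step 13: append 2 -> window=[11, 34, 61, 2] -> max=61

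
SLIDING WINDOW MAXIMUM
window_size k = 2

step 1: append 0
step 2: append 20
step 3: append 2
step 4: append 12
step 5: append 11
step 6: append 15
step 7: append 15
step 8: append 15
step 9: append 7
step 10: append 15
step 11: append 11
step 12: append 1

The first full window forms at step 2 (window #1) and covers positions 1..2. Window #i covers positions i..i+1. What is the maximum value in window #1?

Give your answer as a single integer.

step 1: append 0 -> window=[0] (not full yet)
step 2: append 20 -> window=[0, 20] -> max=20
Window #1 max = 20

Answer: 20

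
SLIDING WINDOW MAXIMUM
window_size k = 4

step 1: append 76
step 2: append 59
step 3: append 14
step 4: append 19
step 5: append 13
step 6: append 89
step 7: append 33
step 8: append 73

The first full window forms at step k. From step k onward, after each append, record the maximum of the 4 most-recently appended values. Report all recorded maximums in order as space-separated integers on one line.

step 1: append 76 -> window=[76] (not full yet)
step 2: append 59 -> window=[76, 59] (not full yet)
step 3: append 14 -> window=[76, 59, 14] (not full yet)
step 4: append 19 -> window=[76, 59, 14, 19] -> max=76
step 5: append 13 -> window=[59, 14, 19, 13] -> max=59
step 6: append 89 -> window=[14, 19, 13, 89] -> max=89
step 7: append 33 -> window=[19, 13, 89, 33] -> max=89
step 8: append 73 -> window=[13, 89, 33, 73] -> max=89

Answer: 76 59 89 89 89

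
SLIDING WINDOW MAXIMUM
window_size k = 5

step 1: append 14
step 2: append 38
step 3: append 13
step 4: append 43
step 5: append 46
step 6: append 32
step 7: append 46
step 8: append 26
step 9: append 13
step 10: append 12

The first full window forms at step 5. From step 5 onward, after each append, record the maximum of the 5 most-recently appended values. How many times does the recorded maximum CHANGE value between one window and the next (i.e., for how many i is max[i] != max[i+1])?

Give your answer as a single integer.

Answer: 0

Derivation:
step 1: append 14 -> window=[14] (not full yet)
step 2: append 38 -> window=[14, 38] (not full yet)
step 3: append 13 -> window=[14, 38, 13] (not full yet)
step 4: append 43 -> window=[14, 38, 13, 43] (not full yet)
step 5: append 46 -> window=[14, 38, 13, 43, 46] -> max=46
step 6: append 32 -> window=[38, 13, 43, 46, 32] -> max=46
step 7: append 46 -> window=[13, 43, 46, 32, 46] -> max=46
step 8: append 26 -> window=[43, 46, 32, 46, 26] -> max=46
step 9: append 13 -> window=[46, 32, 46, 26, 13] -> max=46
step 10: append 12 -> window=[32, 46, 26, 13, 12] -> max=46
Recorded maximums: 46 46 46 46 46 46
Changes between consecutive maximums: 0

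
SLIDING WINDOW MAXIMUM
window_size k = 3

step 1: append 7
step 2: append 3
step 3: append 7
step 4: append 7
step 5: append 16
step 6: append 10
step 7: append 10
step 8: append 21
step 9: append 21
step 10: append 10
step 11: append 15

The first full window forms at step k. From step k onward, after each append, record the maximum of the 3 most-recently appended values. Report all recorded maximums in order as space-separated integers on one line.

step 1: append 7 -> window=[7] (not full yet)
step 2: append 3 -> window=[7, 3] (not full yet)
step 3: append 7 -> window=[7, 3, 7] -> max=7
step 4: append 7 -> window=[3, 7, 7] -> max=7
step 5: append 16 -> window=[7, 7, 16] -> max=16
step 6: append 10 -> window=[7, 16, 10] -> max=16
step 7: append 10 -> window=[16, 10, 10] -> max=16
step 8: append 21 -> window=[10, 10, 21] -> max=21
step 9: append 21 -> window=[10, 21, 21] -> max=21
step 10: append 10 -> window=[21, 21, 10] -> max=21
step 11: append 15 -> window=[21, 10, 15] -> max=21

Answer: 7 7 16 16 16 21 21 21 21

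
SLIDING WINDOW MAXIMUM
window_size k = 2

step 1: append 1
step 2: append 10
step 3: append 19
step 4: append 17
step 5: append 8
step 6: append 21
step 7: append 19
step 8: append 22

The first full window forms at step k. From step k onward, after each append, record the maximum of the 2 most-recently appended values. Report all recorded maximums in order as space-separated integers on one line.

Answer: 10 19 19 17 21 21 22

Derivation:
step 1: append 1 -> window=[1] (not full yet)
step 2: append 10 -> window=[1, 10] -> max=10
step 3: append 19 -> window=[10, 19] -> max=19
step 4: append 17 -> window=[19, 17] -> max=19
step 5: append 8 -> window=[17, 8] -> max=17
step 6: append 21 -> window=[8, 21] -> max=21
step 7: append 19 -> window=[21, 19] -> max=21
step 8: append 22 -> window=[19, 22] -> max=22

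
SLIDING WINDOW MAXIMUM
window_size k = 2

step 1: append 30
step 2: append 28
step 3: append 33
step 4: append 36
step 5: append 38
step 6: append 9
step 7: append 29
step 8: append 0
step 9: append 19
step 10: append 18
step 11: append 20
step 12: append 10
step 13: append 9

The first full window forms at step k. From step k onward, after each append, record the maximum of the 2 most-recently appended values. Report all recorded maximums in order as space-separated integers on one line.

Answer: 30 33 36 38 38 29 29 19 19 20 20 10

Derivation:
step 1: append 30 -> window=[30] (not full yet)
step 2: append 28 -> window=[30, 28] -> max=30
step 3: append 33 -> window=[28, 33] -> max=33
step 4: append 36 -> window=[33, 36] -> max=36
step 5: append 38 -> window=[36, 38] -> max=38
step 6: append 9 -> window=[38, 9] -> max=38
step 7: append 29 -> window=[9, 29] -> max=29
step 8: append 0 -> window=[29, 0] -> max=29
step 9: append 19 -> window=[0, 19] -> max=19
step 10: append 18 -> window=[19, 18] -> max=19
step 11: append 20 -> window=[18, 20] -> max=20
step 12: append 10 -> window=[20, 10] -> max=20
step 13: append 9 -> window=[10, 9] -> max=10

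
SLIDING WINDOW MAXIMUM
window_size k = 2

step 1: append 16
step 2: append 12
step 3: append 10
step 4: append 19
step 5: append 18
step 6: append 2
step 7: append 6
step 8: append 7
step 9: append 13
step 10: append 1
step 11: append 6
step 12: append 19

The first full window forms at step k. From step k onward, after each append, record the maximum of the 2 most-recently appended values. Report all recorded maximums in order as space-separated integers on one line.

Answer: 16 12 19 19 18 6 7 13 13 6 19

Derivation:
step 1: append 16 -> window=[16] (not full yet)
step 2: append 12 -> window=[16, 12] -> max=16
step 3: append 10 -> window=[12, 10] -> max=12
step 4: append 19 -> window=[10, 19] -> max=19
step 5: append 18 -> window=[19, 18] -> max=19
step 6: append 2 -> window=[18, 2] -> max=18
step 7: append 6 -> window=[2, 6] -> max=6
step 8: append 7 -> window=[6, 7] -> max=7
step 9: append 13 -> window=[7, 13] -> max=13
step 10: append 1 -> window=[13, 1] -> max=13
step 11: append 6 -> window=[1, 6] -> max=6
step 12: append 19 -> window=[6, 19] -> max=19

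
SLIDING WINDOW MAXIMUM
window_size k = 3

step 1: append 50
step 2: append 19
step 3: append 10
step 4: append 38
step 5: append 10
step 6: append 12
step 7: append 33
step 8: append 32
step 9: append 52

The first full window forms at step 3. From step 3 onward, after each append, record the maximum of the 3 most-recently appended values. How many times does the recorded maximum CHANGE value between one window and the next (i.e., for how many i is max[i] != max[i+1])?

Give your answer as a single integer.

step 1: append 50 -> window=[50] (not full yet)
step 2: append 19 -> window=[50, 19] (not full yet)
step 3: append 10 -> window=[50, 19, 10] -> max=50
step 4: append 38 -> window=[19, 10, 38] -> max=38
step 5: append 10 -> window=[10, 38, 10] -> max=38
step 6: append 12 -> window=[38, 10, 12] -> max=38
step 7: append 33 -> window=[10, 12, 33] -> max=33
step 8: append 32 -> window=[12, 33, 32] -> max=33
step 9: append 52 -> window=[33, 32, 52] -> max=52
Recorded maximums: 50 38 38 38 33 33 52
Changes between consecutive maximums: 3

Answer: 3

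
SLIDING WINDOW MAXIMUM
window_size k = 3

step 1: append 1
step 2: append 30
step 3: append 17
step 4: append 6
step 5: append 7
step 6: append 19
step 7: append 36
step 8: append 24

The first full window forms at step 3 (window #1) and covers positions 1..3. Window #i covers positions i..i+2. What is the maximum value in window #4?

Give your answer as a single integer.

Answer: 19

Derivation:
step 1: append 1 -> window=[1] (not full yet)
step 2: append 30 -> window=[1, 30] (not full yet)
step 3: append 17 -> window=[1, 30, 17] -> max=30
step 4: append 6 -> window=[30, 17, 6] -> max=30
step 5: append 7 -> window=[17, 6, 7] -> max=17
step 6: append 19 -> window=[6, 7, 19] -> max=19
Window #4 max = 19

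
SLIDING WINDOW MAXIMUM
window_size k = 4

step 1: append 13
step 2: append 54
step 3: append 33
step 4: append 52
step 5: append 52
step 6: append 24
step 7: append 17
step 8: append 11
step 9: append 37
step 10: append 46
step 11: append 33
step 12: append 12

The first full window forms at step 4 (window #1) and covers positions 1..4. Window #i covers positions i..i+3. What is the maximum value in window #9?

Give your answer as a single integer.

Answer: 46

Derivation:
step 1: append 13 -> window=[13] (not full yet)
step 2: append 54 -> window=[13, 54] (not full yet)
step 3: append 33 -> window=[13, 54, 33] (not full yet)
step 4: append 52 -> window=[13, 54, 33, 52] -> max=54
step 5: append 52 -> window=[54, 33, 52, 52] -> max=54
step 6: append 24 -> window=[33, 52, 52, 24] -> max=52
step 7: append 17 -> window=[52, 52, 24, 17] -> max=52
step 8: append 11 -> window=[52, 24, 17, 11] -> max=52
step 9: append 37 -> window=[24, 17, 11, 37] -> max=37
step 10: append 46 -> window=[17, 11, 37, 46] -> max=46
step 11: append 33 -> window=[11, 37, 46, 33] -> max=46
step 12: append 12 -> window=[37, 46, 33, 12] -> max=46
Window #9 max = 46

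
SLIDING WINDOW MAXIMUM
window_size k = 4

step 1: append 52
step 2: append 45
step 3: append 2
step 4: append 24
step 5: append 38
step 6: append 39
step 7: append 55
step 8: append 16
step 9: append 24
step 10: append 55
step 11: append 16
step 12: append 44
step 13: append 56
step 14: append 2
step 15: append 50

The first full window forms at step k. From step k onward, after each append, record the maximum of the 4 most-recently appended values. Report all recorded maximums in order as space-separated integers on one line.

step 1: append 52 -> window=[52] (not full yet)
step 2: append 45 -> window=[52, 45] (not full yet)
step 3: append 2 -> window=[52, 45, 2] (not full yet)
step 4: append 24 -> window=[52, 45, 2, 24] -> max=52
step 5: append 38 -> window=[45, 2, 24, 38] -> max=45
step 6: append 39 -> window=[2, 24, 38, 39] -> max=39
step 7: append 55 -> window=[24, 38, 39, 55] -> max=55
step 8: append 16 -> window=[38, 39, 55, 16] -> max=55
step 9: append 24 -> window=[39, 55, 16, 24] -> max=55
step 10: append 55 -> window=[55, 16, 24, 55] -> max=55
step 11: append 16 -> window=[16, 24, 55, 16] -> max=55
step 12: append 44 -> window=[24, 55, 16, 44] -> max=55
step 13: append 56 -> window=[55, 16, 44, 56] -> max=56
step 14: append 2 -> window=[16, 44, 56, 2] -> max=56
step 15: append 50 -> window=[44, 56, 2, 50] -> max=56

Answer: 52 45 39 55 55 55 55 55 55 56 56 56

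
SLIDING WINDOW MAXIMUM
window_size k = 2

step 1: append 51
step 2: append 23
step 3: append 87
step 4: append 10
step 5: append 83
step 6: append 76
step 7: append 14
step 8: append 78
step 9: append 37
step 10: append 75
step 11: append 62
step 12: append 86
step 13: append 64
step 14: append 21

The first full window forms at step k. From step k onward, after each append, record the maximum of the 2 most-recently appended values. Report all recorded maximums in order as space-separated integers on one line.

Answer: 51 87 87 83 83 76 78 78 75 75 86 86 64

Derivation:
step 1: append 51 -> window=[51] (not full yet)
step 2: append 23 -> window=[51, 23] -> max=51
step 3: append 87 -> window=[23, 87] -> max=87
step 4: append 10 -> window=[87, 10] -> max=87
step 5: append 83 -> window=[10, 83] -> max=83
step 6: append 76 -> window=[83, 76] -> max=83
step 7: append 14 -> window=[76, 14] -> max=76
step 8: append 78 -> window=[14, 78] -> max=78
step 9: append 37 -> window=[78, 37] -> max=78
step 10: append 75 -> window=[37, 75] -> max=75
step 11: append 62 -> window=[75, 62] -> max=75
step 12: append 86 -> window=[62, 86] -> max=86
step 13: append 64 -> window=[86, 64] -> max=86
step 14: append 21 -> window=[64, 21] -> max=64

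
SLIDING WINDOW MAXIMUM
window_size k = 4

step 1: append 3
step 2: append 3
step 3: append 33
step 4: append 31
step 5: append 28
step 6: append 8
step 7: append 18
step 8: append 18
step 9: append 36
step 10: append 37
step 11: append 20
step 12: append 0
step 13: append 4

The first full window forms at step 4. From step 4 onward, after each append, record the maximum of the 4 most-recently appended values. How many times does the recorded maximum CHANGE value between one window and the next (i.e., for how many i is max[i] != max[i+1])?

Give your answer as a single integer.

Answer: 4

Derivation:
step 1: append 3 -> window=[3] (not full yet)
step 2: append 3 -> window=[3, 3] (not full yet)
step 3: append 33 -> window=[3, 3, 33] (not full yet)
step 4: append 31 -> window=[3, 3, 33, 31] -> max=33
step 5: append 28 -> window=[3, 33, 31, 28] -> max=33
step 6: append 8 -> window=[33, 31, 28, 8] -> max=33
step 7: append 18 -> window=[31, 28, 8, 18] -> max=31
step 8: append 18 -> window=[28, 8, 18, 18] -> max=28
step 9: append 36 -> window=[8, 18, 18, 36] -> max=36
step 10: append 37 -> window=[18, 18, 36, 37] -> max=37
step 11: append 20 -> window=[18, 36, 37, 20] -> max=37
step 12: append 0 -> window=[36, 37, 20, 0] -> max=37
step 13: append 4 -> window=[37, 20, 0, 4] -> max=37
Recorded maximums: 33 33 33 31 28 36 37 37 37 37
Changes between consecutive maximums: 4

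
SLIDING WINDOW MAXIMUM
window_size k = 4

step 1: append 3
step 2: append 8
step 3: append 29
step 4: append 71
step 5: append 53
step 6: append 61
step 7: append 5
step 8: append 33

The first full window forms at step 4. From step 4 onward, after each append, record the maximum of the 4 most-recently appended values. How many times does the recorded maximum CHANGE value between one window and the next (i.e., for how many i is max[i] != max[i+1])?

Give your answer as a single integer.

Answer: 1

Derivation:
step 1: append 3 -> window=[3] (not full yet)
step 2: append 8 -> window=[3, 8] (not full yet)
step 3: append 29 -> window=[3, 8, 29] (not full yet)
step 4: append 71 -> window=[3, 8, 29, 71] -> max=71
step 5: append 53 -> window=[8, 29, 71, 53] -> max=71
step 6: append 61 -> window=[29, 71, 53, 61] -> max=71
step 7: append 5 -> window=[71, 53, 61, 5] -> max=71
step 8: append 33 -> window=[53, 61, 5, 33] -> max=61
Recorded maximums: 71 71 71 71 61
Changes between consecutive maximums: 1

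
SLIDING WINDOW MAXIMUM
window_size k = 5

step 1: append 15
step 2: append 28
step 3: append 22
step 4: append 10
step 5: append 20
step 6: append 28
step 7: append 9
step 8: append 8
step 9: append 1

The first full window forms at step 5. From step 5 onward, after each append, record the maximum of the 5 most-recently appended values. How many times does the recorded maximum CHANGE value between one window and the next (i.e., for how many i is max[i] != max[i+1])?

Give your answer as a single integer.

Answer: 0

Derivation:
step 1: append 15 -> window=[15] (not full yet)
step 2: append 28 -> window=[15, 28] (not full yet)
step 3: append 22 -> window=[15, 28, 22] (not full yet)
step 4: append 10 -> window=[15, 28, 22, 10] (not full yet)
step 5: append 20 -> window=[15, 28, 22, 10, 20] -> max=28
step 6: append 28 -> window=[28, 22, 10, 20, 28] -> max=28
step 7: append 9 -> window=[22, 10, 20, 28, 9] -> max=28
step 8: append 8 -> window=[10, 20, 28, 9, 8] -> max=28
step 9: append 1 -> window=[20, 28, 9, 8, 1] -> max=28
Recorded maximums: 28 28 28 28 28
Changes between consecutive maximums: 0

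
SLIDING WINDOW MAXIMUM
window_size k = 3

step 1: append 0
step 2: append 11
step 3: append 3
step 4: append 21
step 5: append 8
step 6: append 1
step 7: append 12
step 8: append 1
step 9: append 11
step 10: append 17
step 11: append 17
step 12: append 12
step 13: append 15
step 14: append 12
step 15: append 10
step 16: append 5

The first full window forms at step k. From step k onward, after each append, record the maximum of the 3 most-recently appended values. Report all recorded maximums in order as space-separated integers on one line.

Answer: 11 21 21 21 12 12 12 17 17 17 17 15 15 12

Derivation:
step 1: append 0 -> window=[0] (not full yet)
step 2: append 11 -> window=[0, 11] (not full yet)
step 3: append 3 -> window=[0, 11, 3] -> max=11
step 4: append 21 -> window=[11, 3, 21] -> max=21
step 5: append 8 -> window=[3, 21, 8] -> max=21
step 6: append 1 -> window=[21, 8, 1] -> max=21
step 7: append 12 -> window=[8, 1, 12] -> max=12
step 8: append 1 -> window=[1, 12, 1] -> max=12
step 9: append 11 -> window=[12, 1, 11] -> max=12
step 10: append 17 -> window=[1, 11, 17] -> max=17
step 11: append 17 -> window=[11, 17, 17] -> max=17
step 12: append 12 -> window=[17, 17, 12] -> max=17
step 13: append 15 -> window=[17, 12, 15] -> max=17
step 14: append 12 -> window=[12, 15, 12] -> max=15
step 15: append 10 -> window=[15, 12, 10] -> max=15
step 16: append 5 -> window=[12, 10, 5] -> max=12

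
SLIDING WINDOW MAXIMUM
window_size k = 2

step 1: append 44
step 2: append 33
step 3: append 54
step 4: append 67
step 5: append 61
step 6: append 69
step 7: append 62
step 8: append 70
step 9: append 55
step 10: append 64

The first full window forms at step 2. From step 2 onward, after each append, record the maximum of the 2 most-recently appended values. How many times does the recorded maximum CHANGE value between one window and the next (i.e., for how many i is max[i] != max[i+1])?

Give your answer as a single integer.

Answer: 5

Derivation:
step 1: append 44 -> window=[44] (not full yet)
step 2: append 33 -> window=[44, 33] -> max=44
step 3: append 54 -> window=[33, 54] -> max=54
step 4: append 67 -> window=[54, 67] -> max=67
step 5: append 61 -> window=[67, 61] -> max=67
step 6: append 69 -> window=[61, 69] -> max=69
step 7: append 62 -> window=[69, 62] -> max=69
step 8: append 70 -> window=[62, 70] -> max=70
step 9: append 55 -> window=[70, 55] -> max=70
step 10: append 64 -> window=[55, 64] -> max=64
Recorded maximums: 44 54 67 67 69 69 70 70 64
Changes between consecutive maximums: 5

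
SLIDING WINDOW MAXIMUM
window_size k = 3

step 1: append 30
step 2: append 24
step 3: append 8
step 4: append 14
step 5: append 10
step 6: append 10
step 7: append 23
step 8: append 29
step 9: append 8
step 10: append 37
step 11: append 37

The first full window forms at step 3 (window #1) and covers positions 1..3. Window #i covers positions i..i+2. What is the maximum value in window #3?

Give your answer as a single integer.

step 1: append 30 -> window=[30] (not full yet)
step 2: append 24 -> window=[30, 24] (not full yet)
step 3: append 8 -> window=[30, 24, 8] -> max=30
step 4: append 14 -> window=[24, 8, 14] -> max=24
step 5: append 10 -> window=[8, 14, 10] -> max=14
Window #3 max = 14

Answer: 14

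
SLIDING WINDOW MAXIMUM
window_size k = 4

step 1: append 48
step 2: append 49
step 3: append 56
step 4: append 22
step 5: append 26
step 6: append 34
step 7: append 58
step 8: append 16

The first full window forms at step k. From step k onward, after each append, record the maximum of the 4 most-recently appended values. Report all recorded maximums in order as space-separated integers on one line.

Answer: 56 56 56 58 58

Derivation:
step 1: append 48 -> window=[48] (not full yet)
step 2: append 49 -> window=[48, 49] (not full yet)
step 3: append 56 -> window=[48, 49, 56] (not full yet)
step 4: append 22 -> window=[48, 49, 56, 22] -> max=56
step 5: append 26 -> window=[49, 56, 22, 26] -> max=56
step 6: append 34 -> window=[56, 22, 26, 34] -> max=56
step 7: append 58 -> window=[22, 26, 34, 58] -> max=58
step 8: append 16 -> window=[26, 34, 58, 16] -> max=58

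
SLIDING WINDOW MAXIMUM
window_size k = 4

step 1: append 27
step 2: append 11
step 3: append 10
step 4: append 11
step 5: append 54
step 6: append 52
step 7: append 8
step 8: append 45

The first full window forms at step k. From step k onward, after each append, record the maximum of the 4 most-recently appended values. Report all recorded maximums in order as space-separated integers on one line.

Answer: 27 54 54 54 54

Derivation:
step 1: append 27 -> window=[27] (not full yet)
step 2: append 11 -> window=[27, 11] (not full yet)
step 3: append 10 -> window=[27, 11, 10] (not full yet)
step 4: append 11 -> window=[27, 11, 10, 11] -> max=27
step 5: append 54 -> window=[11, 10, 11, 54] -> max=54
step 6: append 52 -> window=[10, 11, 54, 52] -> max=54
step 7: append 8 -> window=[11, 54, 52, 8] -> max=54
step 8: append 45 -> window=[54, 52, 8, 45] -> max=54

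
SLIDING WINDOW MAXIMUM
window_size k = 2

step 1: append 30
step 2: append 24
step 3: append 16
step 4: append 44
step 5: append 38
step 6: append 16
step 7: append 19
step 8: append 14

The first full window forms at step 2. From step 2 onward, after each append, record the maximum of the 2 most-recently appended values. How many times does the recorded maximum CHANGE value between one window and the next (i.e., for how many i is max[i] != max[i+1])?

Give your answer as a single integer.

step 1: append 30 -> window=[30] (not full yet)
step 2: append 24 -> window=[30, 24] -> max=30
step 3: append 16 -> window=[24, 16] -> max=24
step 4: append 44 -> window=[16, 44] -> max=44
step 5: append 38 -> window=[44, 38] -> max=44
step 6: append 16 -> window=[38, 16] -> max=38
step 7: append 19 -> window=[16, 19] -> max=19
step 8: append 14 -> window=[19, 14] -> max=19
Recorded maximums: 30 24 44 44 38 19 19
Changes between consecutive maximums: 4

Answer: 4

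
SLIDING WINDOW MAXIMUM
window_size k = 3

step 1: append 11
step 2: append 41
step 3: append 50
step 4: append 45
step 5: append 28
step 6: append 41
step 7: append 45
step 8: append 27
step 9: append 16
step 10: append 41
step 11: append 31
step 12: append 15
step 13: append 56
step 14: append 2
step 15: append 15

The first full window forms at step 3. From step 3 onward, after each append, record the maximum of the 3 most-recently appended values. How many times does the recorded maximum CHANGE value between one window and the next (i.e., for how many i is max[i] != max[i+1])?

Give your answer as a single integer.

step 1: append 11 -> window=[11] (not full yet)
step 2: append 41 -> window=[11, 41] (not full yet)
step 3: append 50 -> window=[11, 41, 50] -> max=50
step 4: append 45 -> window=[41, 50, 45] -> max=50
step 5: append 28 -> window=[50, 45, 28] -> max=50
step 6: append 41 -> window=[45, 28, 41] -> max=45
step 7: append 45 -> window=[28, 41, 45] -> max=45
step 8: append 27 -> window=[41, 45, 27] -> max=45
step 9: append 16 -> window=[45, 27, 16] -> max=45
step 10: append 41 -> window=[27, 16, 41] -> max=41
step 11: append 31 -> window=[16, 41, 31] -> max=41
step 12: append 15 -> window=[41, 31, 15] -> max=41
step 13: append 56 -> window=[31, 15, 56] -> max=56
step 14: append 2 -> window=[15, 56, 2] -> max=56
step 15: append 15 -> window=[56, 2, 15] -> max=56
Recorded maximums: 50 50 50 45 45 45 45 41 41 41 56 56 56
Changes between consecutive maximums: 3

Answer: 3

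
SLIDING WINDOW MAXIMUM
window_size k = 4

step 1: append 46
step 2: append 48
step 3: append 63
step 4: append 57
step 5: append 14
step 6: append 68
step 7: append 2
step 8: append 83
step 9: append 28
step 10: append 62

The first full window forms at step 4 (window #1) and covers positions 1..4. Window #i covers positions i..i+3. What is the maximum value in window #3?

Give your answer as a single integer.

Answer: 68

Derivation:
step 1: append 46 -> window=[46] (not full yet)
step 2: append 48 -> window=[46, 48] (not full yet)
step 3: append 63 -> window=[46, 48, 63] (not full yet)
step 4: append 57 -> window=[46, 48, 63, 57] -> max=63
step 5: append 14 -> window=[48, 63, 57, 14] -> max=63
step 6: append 68 -> window=[63, 57, 14, 68] -> max=68
Window #3 max = 68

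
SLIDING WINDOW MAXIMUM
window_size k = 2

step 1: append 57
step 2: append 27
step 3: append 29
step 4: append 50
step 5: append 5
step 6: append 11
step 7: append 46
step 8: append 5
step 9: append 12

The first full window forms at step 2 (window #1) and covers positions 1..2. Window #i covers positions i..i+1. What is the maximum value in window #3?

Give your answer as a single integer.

step 1: append 57 -> window=[57] (not full yet)
step 2: append 27 -> window=[57, 27] -> max=57
step 3: append 29 -> window=[27, 29] -> max=29
step 4: append 50 -> window=[29, 50] -> max=50
Window #3 max = 50

Answer: 50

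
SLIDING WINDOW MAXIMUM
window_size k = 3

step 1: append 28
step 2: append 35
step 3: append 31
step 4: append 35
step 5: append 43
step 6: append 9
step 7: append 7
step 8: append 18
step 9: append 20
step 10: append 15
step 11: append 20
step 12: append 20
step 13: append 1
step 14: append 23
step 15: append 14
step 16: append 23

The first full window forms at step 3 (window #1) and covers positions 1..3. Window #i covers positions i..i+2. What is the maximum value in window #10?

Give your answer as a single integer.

step 1: append 28 -> window=[28] (not full yet)
step 2: append 35 -> window=[28, 35] (not full yet)
step 3: append 31 -> window=[28, 35, 31] -> max=35
step 4: append 35 -> window=[35, 31, 35] -> max=35
step 5: append 43 -> window=[31, 35, 43] -> max=43
step 6: append 9 -> window=[35, 43, 9] -> max=43
step 7: append 7 -> window=[43, 9, 7] -> max=43
step 8: append 18 -> window=[9, 7, 18] -> max=18
step 9: append 20 -> window=[7, 18, 20] -> max=20
step 10: append 15 -> window=[18, 20, 15] -> max=20
step 11: append 20 -> window=[20, 15, 20] -> max=20
step 12: append 20 -> window=[15, 20, 20] -> max=20
Window #10 max = 20

Answer: 20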